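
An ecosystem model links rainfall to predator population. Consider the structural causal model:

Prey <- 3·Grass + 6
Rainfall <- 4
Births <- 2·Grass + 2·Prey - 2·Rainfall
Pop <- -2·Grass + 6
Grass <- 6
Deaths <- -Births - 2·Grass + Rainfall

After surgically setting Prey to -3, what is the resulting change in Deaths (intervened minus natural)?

do(Prey=-3) replaces the equation Prey <- 3·Grass + 6 with the constant Prey = -3.
Births = 2·Grass + 2·Prey - 2·Rainfall  [with Grass=6, Prey=-3, Rainfall=4]  = -2
Deaths = -Births - 2·Grass + Rainfall  [with Births=-2, Grass=6, Rainfall=4]  = -6
Without intervention: Prey = 3·Grass + 6  [with Grass=6]  = 24; Births = 2·Grass + 2·Prey - 2·Rainfall  [with Grass=6, Prey=24, Rainfall=4]  = 52; Deaths = -Births - 2·Grass + Rainfall  [with Births=52, Grass=6, Rainfall=4]  = -60.
Change = -6 − (-60) = 54.

54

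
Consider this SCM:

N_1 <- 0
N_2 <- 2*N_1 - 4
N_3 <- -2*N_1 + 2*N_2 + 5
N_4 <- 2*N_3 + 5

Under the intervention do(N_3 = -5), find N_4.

The intervention breaks the incoming arrows to N_3: N_3 <- -2*N_1 + 2*N_2 + 5 no longer applies, and N_3 = -5.
N_4 = 2*N_3 + 5  [with N_3=-5]  = -5

-5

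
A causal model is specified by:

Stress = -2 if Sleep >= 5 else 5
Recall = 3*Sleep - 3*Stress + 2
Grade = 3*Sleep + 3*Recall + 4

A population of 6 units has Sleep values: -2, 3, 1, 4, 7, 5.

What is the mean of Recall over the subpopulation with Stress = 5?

-8.5

Conditioning on Stress=5 selects the 4 unit(s) with Sleep ∈ {-2, 3, 1, 4}. Their Recall values: -19, -4, -10, -1. Mean = -8.5.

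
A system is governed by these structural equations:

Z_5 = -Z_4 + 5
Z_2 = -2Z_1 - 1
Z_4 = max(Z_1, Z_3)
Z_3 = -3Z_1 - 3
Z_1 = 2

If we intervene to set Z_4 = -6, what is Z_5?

Intervening sets Z_4 = -6 and removes its equation (Z_4 = max(Z_1, Z_3)).
Z_5 = -Z_4 + 5  [with Z_4=-6]  = 11

11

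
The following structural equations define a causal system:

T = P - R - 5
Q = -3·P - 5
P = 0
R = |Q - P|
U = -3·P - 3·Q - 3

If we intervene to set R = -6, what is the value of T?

1

The intervention breaks the incoming arrows to R: R = |Q - P| no longer applies, and R = -6.
T = P - R - 5  [with P=0, R=-6]  = 1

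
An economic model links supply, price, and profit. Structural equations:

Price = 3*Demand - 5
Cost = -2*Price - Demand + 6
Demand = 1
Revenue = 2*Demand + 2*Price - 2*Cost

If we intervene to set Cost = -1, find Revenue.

The intervention breaks the incoming arrows to Cost: Cost = -2*Price - Demand + 6 no longer applies, and Cost = -1.
Price = 3*Demand - 5  [with Demand=1]  = -2
Revenue = 2*Demand + 2*Price - 2*Cost  [with Demand=1, Price=-2, Cost=-1]  = 0

0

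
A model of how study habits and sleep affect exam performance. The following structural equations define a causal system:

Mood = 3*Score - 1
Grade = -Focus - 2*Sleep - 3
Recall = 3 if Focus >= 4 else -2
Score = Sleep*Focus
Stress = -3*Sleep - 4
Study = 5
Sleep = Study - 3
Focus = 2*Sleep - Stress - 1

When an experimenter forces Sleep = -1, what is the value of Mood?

Under do(Sleep=-1), the mechanism Sleep = Study - 3 is discarded; Sleep is fixed at -1.
Stress = -3*Sleep - 4  [with Sleep=-1]  = -1
Focus = 2*Sleep - Stress - 1  [with Sleep=-1, Stress=-1]  = -2
Score = Sleep*Focus  [with Sleep=-1, Focus=-2]  = 2
Mood = 3*Score - 1  [with Score=2]  = 5

5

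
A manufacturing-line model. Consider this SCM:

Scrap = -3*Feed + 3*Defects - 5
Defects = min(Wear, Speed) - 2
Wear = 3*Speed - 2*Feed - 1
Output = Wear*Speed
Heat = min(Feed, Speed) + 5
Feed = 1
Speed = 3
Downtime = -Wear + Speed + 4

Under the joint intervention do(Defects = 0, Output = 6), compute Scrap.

-8

Under do(Defects = 0, Output = 6), each intervened variable's structural equation is replaced by its fixed value.
Scrap = -3*Feed + 3*Defects - 5  [with Feed=1, Defects=0]  = -8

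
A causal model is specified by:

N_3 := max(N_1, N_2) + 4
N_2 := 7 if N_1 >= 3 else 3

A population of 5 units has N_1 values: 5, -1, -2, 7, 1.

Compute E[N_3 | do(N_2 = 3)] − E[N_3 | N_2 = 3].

Every unit gets N_2=3 under the intervention. N_3 values become 9, 7, 7, 11, 7; E[N_3|do(N_2=3)] = 8.2.
Conditioning on N_2=3 selects the 3 unit(s) with N_1 ∈ {-1, -2, 1}. Their N_3 values: 7, 7, 7. Mean = 7.
Difference = 8.2 − 7 = 1.2.

1.2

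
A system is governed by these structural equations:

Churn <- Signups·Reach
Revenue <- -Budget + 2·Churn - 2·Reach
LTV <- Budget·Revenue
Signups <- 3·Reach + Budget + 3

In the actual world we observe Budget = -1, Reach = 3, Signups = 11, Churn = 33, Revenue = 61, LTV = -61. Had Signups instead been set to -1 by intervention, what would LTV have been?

The intervention breaks the incoming arrows to Signups: Signups <- 3·Reach + Budget + 3 no longer applies, and Signups = -1.
Churn = Signups·Reach  [with Signups=-1, Reach=3]  = -3
Revenue = -Budget + 2·Churn - 2·Reach  [with Budget=-1, Churn=-3, Reach=3]  = -11
LTV = Budget·Revenue  [with Budget=-1, Revenue=-11]  = 11

11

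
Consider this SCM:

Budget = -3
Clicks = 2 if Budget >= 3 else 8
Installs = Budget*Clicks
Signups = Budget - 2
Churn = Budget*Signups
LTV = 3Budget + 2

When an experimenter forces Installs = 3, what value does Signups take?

-5

The intervention breaks the incoming arrows to Installs: Installs = Budget*Clicks no longer applies, and Installs = 3.
Signups is not downstream of the intervention, so its value is determined by the original equations.
Signups = Budget - 2  [with Budget=-3]  = -5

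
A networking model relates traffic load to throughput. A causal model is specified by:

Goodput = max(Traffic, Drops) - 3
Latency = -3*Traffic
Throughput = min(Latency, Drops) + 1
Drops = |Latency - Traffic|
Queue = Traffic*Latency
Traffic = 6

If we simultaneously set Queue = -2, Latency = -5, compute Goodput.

Setting Queue = -2, Latency = -5 by intervention discards those variables' equations.
Drops = |Latency - Traffic|  [with Latency=-5, Traffic=6]  = 11
Goodput = max(Traffic, Drops) - 3  [with Traffic=6, Drops=11]  = 8

8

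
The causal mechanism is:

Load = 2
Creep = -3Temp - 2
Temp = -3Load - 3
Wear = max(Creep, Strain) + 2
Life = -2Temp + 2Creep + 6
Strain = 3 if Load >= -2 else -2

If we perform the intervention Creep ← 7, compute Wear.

9

Intervening sets Creep = 7 and removes its equation (Creep = -3Temp - 2).
Strain = 3 if Load >= -2 else -2  [with Load=2]  = 3
Wear = max(Creep, Strain) + 2  [with Creep=7, Strain=3]  = 9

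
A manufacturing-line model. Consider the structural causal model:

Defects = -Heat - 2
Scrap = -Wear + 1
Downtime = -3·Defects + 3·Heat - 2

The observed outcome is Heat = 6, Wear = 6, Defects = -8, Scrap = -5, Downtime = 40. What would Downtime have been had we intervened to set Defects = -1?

19

do(Defects=-1) replaces the equation Defects = -Heat - 2 with the constant Defects = -1.
Downtime = -3·Defects + 3·Heat - 2  [with Defects=-1, Heat=6]  = 19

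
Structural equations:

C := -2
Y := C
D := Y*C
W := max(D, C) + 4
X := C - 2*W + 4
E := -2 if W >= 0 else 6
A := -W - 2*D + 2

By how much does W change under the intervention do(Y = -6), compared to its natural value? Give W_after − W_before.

8

Under do(Y=-6), the mechanism Y := C is discarded; Y is fixed at -6.
D = Y*C  [with Y=-6, C=-2]  = 12
W = max(D, C) + 4  [with D=12, C=-2]  = 16
Without intervention: Y = C  [with C=-2]  = -2; D = Y*C  [with Y=-2, C=-2]  = 4; W = max(D, C) + 4  [with D=4, C=-2]  = 8.
Change = 16 − 8 = 8.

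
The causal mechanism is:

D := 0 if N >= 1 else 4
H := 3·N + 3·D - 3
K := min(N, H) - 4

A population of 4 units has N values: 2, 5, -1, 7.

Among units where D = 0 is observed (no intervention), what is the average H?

11

E[H|D=0] averages over only the 3 units with D=0 (N = 2, 5, 7): H = 3, 12, 18, mean 11.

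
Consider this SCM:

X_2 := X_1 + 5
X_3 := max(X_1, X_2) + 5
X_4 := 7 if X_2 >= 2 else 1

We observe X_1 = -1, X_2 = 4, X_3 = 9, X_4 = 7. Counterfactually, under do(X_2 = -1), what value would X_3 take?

4

The intervention breaks the incoming arrows to X_2: X_2 := X_1 + 5 no longer applies, and X_2 = -1.
X_3 = max(X_1, X_2) + 5  [with X_1=-1, X_2=-1]  = 4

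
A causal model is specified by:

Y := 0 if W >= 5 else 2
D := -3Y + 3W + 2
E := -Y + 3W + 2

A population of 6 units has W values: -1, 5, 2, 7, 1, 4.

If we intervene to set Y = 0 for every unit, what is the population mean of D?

Under do(Y=0), Y's equation is replaced by Y=0 for every unit. Per-unit D: -1, 17, 8, 23, 5, 14. Mean = 11.

11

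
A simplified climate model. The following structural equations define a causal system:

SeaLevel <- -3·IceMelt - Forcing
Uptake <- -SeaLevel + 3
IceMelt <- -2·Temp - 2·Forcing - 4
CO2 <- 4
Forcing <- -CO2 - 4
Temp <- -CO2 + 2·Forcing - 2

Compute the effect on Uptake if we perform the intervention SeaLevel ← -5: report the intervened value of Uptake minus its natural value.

The intervention breaks the incoming arrows to SeaLevel: SeaLevel <- -3·IceMelt - Forcing no longer applies, and SeaLevel = -5.
Uptake = -SeaLevel + 3  [with SeaLevel=-5]  = 8
Without intervention: Forcing = -CO2 - 4  [with CO2=4]  = -8; Temp = -CO2 + 2·Forcing - 2  [with CO2=4, Forcing=-8]  = -22; IceMelt = -2·Temp - 2·Forcing - 4  [with Temp=-22, Forcing=-8]  = 56; SeaLevel = -3·IceMelt - Forcing  [with IceMelt=56, Forcing=-8]  = -160; Uptake = -SeaLevel + 3  [with SeaLevel=-160]  = 163.
Change = 8 − 163 = -155.

-155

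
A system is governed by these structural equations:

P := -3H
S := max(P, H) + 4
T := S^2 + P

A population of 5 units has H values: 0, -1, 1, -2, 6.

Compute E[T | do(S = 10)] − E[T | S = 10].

3.6

Under do(S=10), S's equation is replaced by S=10 for every unit. Per-unit T: 100, 103, 97, 106, 82. Mean = 97.6.
E[T|S=10] averages over only the 2 units with S=10 (H = -2, 6): T = 106, 82, mean 94.
Difference = 97.6 − 94 = 3.6.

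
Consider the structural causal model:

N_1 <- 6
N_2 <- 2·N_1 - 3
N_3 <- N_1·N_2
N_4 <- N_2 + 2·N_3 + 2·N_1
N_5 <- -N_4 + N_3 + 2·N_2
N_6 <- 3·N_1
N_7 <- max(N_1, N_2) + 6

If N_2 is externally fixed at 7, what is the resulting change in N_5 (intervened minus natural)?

10

do(N_2=7) replaces the equation N_2 <- 2·N_1 - 3 with the constant N_2 = 7.
N_3 = N_1·N_2  [with N_1=6, N_2=7]  = 42
N_4 = N_2 + 2·N_3 + 2·N_1  [with N_2=7, N_3=42, N_1=6]  = 103
N_5 = -N_4 + N_3 + 2·N_2  [with N_4=103, N_3=42, N_2=7]  = -47
Without intervention: N_2 = 2·N_1 - 3  [with N_1=6]  = 9; N_3 = N_1·N_2  [with N_1=6, N_2=9]  = 54; N_4 = N_2 + 2·N_3 + 2·N_1  [with N_2=9, N_3=54, N_1=6]  = 129; N_5 = -N_4 + N_3 + 2·N_2  [with N_4=129, N_3=54, N_2=9]  = -57.
Change = -47 − (-57) = 10.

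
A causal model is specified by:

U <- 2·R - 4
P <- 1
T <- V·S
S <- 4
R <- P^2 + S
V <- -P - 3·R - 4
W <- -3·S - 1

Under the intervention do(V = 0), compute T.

0

The intervention breaks the incoming arrows to V: V <- -P - 3·R - 4 no longer applies, and V = 0.
T = V·S  [with V=0, S=4]  = 0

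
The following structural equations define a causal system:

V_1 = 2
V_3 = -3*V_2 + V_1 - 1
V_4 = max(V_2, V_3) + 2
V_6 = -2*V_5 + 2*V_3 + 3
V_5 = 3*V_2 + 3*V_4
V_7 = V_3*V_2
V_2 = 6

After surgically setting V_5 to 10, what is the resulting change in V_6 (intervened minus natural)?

The intervention breaks the incoming arrows to V_5: V_5 = 3*V_2 + 3*V_4 no longer applies, and V_5 = 10.
V_3 = -3*V_2 + V_1 - 1  [with V_2=6, V_1=2]  = -17
V_6 = -2*V_5 + 2*V_3 + 3  [with V_5=10, V_3=-17]  = -51
Without intervention: V_3 = -3*V_2 + V_1 - 1  [with V_2=6, V_1=2]  = -17; V_4 = max(V_2, V_3) + 2  [with V_2=6, V_3=-17]  = 8; V_5 = 3*V_2 + 3*V_4  [with V_2=6, V_4=8]  = 42; V_6 = -2*V_5 + 2*V_3 + 3  [with V_5=42, V_3=-17]  = -115.
Change = -51 − (-115) = 64.

64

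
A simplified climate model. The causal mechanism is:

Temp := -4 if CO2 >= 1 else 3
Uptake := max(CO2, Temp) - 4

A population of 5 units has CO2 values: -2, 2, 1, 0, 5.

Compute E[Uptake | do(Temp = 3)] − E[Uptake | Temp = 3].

0.4

Every unit gets Temp=3 under the intervention. Uptake values become -1, -1, -1, -1, 1; E[Uptake|do(Temp=3)] = -0.6.
Conditioning on Temp=3 selects the 2 unit(s) with CO2 ∈ {-2, 0}. Their Uptake values: -1, -1. Mean = -1.
Difference = -0.6 − (-1) = 0.4.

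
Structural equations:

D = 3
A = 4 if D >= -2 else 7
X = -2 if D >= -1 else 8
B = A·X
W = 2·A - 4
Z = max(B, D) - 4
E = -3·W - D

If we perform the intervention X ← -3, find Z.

The intervention breaks the incoming arrows to X: X = -2 if D >= -1 else 8 no longer applies, and X = -3.
A = 4 if D >= -2 else 7  [with D=3]  = 4
B = A·X  [with A=4, X=-3]  = -12
Z = max(B, D) - 4  [with B=-12, D=3]  = -1

-1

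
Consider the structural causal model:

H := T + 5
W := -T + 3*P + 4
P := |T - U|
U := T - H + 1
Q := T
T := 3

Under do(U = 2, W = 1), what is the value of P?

1

The joint intervention fixes U = 2, W = 1, removing each variable's own equation.
P = |T - U|  [with T=3, U=2]  = 1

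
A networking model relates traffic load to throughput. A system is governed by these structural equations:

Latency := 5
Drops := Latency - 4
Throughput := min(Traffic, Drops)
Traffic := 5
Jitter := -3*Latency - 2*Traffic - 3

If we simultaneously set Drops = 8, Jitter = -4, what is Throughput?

Setting Drops = 8, Jitter = -4 by intervention discards those variables' equations.
Throughput = min(Traffic, Drops)  [with Traffic=5, Drops=8]  = 5

5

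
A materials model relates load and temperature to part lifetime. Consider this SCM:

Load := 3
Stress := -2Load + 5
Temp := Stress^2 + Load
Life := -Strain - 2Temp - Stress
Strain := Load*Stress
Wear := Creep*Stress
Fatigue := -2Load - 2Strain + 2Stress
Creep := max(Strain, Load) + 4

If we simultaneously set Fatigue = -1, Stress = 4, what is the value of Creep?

The joint intervention fixes Fatigue = -1, Stress = 4, removing each variable's own equation.
Strain = Load*Stress  [with Load=3, Stress=4]  = 12
Creep = max(Strain, Load) + 4  [with Strain=12, Load=3]  = 16

16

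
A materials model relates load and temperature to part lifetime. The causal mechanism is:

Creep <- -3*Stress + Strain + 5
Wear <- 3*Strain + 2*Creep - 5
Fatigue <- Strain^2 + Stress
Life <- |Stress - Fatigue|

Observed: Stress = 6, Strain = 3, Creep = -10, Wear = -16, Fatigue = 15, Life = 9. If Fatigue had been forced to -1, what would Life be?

7

The intervention breaks the incoming arrows to Fatigue: Fatigue <- Strain^2 + Stress no longer applies, and Fatigue = -1.
Life = |Stress - Fatigue|  [with Stress=6, Fatigue=-1]  = 7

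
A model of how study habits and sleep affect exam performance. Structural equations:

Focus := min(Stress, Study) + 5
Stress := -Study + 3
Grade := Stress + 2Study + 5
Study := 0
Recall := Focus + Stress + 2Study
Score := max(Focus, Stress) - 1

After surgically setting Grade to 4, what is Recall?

do(Grade=4) replaces the equation Grade := Stress + 2Study + 5 with the constant Grade = 4.
Since Recall is not a descendant of the intervened variable, it is unaffected.
Stress = -Study + 3  [with Study=0]  = 3
Focus = min(Stress, Study) + 5  [with Stress=3, Study=0]  = 5
Recall = Focus + Stress + 2Study  [with Focus=5, Stress=3, Study=0]  = 8

8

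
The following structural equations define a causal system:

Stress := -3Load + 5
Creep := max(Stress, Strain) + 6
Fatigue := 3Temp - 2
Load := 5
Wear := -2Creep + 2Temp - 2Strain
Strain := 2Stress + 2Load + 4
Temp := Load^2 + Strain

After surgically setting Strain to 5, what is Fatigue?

The intervention breaks the incoming arrows to Strain: Strain := 2Stress + 2Load + 4 no longer applies, and Strain = 5.
Temp = Load^2 + Strain  [with Load=5, Strain=5]  = 30
Fatigue = 3Temp - 2  [with Temp=30]  = 88

88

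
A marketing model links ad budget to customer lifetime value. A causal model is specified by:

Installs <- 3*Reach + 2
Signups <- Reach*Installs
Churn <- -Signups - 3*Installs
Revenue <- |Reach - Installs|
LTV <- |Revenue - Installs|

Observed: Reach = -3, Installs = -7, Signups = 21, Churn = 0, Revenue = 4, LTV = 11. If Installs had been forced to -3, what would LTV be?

Under do(Installs=-3), the mechanism Installs <- 3*Reach + 2 is discarded; Installs is fixed at -3.
Revenue = |Reach - Installs|  [with Reach=-3, Installs=-3]  = 0
LTV = |Revenue - Installs|  [with Revenue=0, Installs=-3]  = 3

3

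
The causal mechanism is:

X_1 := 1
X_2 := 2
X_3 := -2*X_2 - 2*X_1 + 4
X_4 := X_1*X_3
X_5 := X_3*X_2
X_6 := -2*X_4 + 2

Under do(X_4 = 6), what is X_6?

-10

Under do(X_4=6), the mechanism X_4 := X_1*X_3 is discarded; X_4 is fixed at 6.
X_6 = -2*X_4 + 2  [with X_4=6]  = -10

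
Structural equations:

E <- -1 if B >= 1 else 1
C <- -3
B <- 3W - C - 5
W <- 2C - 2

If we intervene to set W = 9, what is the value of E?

Under do(W=9), the mechanism W <- 2C - 2 is discarded; W is fixed at 9.
B = 3W - C - 5  [with W=9, C=-3]  = 25
E = -1 if B >= 1 else 1  [with B=25]  = -1

-1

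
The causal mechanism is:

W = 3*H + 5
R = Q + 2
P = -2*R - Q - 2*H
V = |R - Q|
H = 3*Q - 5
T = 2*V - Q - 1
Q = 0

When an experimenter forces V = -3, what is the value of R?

The intervention breaks the incoming arrows to V: V = |R - Q| no longer applies, and V = -3.
Since R is not a descendant of the intervened variable, it is unaffected.
R = Q + 2  [with Q=0]  = 2

2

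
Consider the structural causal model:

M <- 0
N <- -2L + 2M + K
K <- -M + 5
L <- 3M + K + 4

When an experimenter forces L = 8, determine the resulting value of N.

-11

The intervention breaks the incoming arrows to L: L <- 3M + K + 4 no longer applies, and L = 8.
K = -M + 5  [with M=0]  = 5
N = -2L + 2M + K  [with L=8, M=0, K=5]  = -11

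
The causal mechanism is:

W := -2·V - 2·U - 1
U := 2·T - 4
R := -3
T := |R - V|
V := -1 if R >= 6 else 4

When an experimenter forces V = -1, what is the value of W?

do(V=-1) replaces the equation V := -1 if R >= 6 else 4 with the constant V = -1.
T = |R - V|  [with R=-3, V=-1]  = 2
U = 2·T - 4  [with T=2]  = 0
W = -2·V - 2·U - 1  [with V=-1, U=0]  = 1

1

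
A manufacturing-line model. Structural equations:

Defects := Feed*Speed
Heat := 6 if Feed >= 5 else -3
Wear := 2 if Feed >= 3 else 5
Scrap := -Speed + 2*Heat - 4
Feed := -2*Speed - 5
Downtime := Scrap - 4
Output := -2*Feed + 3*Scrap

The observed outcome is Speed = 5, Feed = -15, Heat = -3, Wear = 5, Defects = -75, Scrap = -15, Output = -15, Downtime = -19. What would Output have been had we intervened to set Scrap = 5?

45

Intervening sets Scrap = 5 and removes its equation (Scrap := -Speed + 2*Heat - 4).
Feed = -2*Speed - 5  [with Speed=5]  = -15
Output = -2*Feed + 3*Scrap  [with Feed=-15, Scrap=5]  = 45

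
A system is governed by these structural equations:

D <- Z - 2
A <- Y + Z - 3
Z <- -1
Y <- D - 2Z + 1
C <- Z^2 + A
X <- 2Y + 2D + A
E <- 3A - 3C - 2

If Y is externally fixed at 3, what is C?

0

do(Y=3) replaces the equation Y <- D - 2Z + 1 with the constant Y = 3.
A = Y + Z - 3  [with Y=3, Z=-1]  = -1
C = Z^2 + A  [with Z=-1, A=-1]  = 0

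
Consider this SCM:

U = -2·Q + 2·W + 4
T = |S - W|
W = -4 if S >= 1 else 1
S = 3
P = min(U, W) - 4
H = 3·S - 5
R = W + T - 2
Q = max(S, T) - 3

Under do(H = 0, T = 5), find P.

Setting H = 0, T = 5 by intervention discards those variables' equations.
W = -4 if S >= 1 else 1  [with S=3]  = -4
Q = max(S, T) - 3  [with S=3, T=5]  = 2
U = -2·Q + 2·W + 4  [with Q=2, W=-4]  = -8
P = min(U, W) - 4  [with U=-8, W=-4]  = -12

-12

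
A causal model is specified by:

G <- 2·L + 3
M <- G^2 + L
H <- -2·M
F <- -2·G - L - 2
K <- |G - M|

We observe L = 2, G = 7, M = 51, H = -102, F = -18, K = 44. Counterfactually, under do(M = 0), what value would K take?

The intervention breaks the incoming arrows to M: M <- G^2 + L no longer applies, and M = 0.
G = 2·L + 3  [with L=2]  = 7
K = |G - M|  [with G=7, M=0]  = 7

7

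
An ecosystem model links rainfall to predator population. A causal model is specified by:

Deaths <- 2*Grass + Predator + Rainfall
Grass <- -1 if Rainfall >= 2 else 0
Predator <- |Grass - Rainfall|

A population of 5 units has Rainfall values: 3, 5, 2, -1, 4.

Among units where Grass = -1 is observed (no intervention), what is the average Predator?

Observing Grass=-1 restricts to units where Grass's equation naturally yields -1: Rainfall ∈ {3, 5, 2, 4}. In that subpopulation Predator = 4, 6, 3, 5, mean 4.5.

4.5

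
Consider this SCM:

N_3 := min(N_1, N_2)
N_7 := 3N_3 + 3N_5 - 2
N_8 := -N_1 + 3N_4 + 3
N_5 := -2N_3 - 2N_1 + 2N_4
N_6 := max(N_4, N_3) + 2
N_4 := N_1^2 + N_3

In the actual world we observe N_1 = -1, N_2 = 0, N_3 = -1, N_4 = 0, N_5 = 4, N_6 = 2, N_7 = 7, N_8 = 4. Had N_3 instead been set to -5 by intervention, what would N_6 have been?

-2

The intervention breaks the incoming arrows to N_3: N_3 := min(N_1, N_2) no longer applies, and N_3 = -5.
N_4 = N_1^2 + N_3  [with N_1=-1, N_3=-5]  = -4
N_6 = max(N_4, N_3) + 2  [with N_4=-4, N_3=-5]  = -2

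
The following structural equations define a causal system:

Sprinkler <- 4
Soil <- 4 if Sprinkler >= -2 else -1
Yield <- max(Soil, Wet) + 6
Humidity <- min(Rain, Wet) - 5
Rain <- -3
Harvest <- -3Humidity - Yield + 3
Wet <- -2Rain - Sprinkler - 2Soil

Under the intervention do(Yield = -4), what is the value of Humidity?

do(Yield=-4) replaces the equation Yield <- max(Soil, Wet) + 6 with the constant Yield = -4.
Since Humidity is not a descendant of the intervened variable, it is unaffected.
Soil = 4 if Sprinkler >= -2 else -1  [with Sprinkler=4]  = 4
Wet = -2Rain - Sprinkler - 2Soil  [with Rain=-3, Sprinkler=4, Soil=4]  = -6
Humidity = min(Rain, Wet) - 5  [with Rain=-3, Wet=-6]  = -11

-11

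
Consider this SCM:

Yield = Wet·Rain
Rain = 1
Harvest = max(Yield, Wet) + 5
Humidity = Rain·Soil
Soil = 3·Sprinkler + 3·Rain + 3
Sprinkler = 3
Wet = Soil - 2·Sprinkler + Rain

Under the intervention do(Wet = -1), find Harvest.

4

The intervention breaks the incoming arrows to Wet: Wet = Soil - 2·Sprinkler + Rain no longer applies, and Wet = -1.
Yield = Wet·Rain  [with Wet=-1, Rain=1]  = -1
Harvest = max(Yield, Wet) + 5  [with Yield=-1, Wet=-1]  = 4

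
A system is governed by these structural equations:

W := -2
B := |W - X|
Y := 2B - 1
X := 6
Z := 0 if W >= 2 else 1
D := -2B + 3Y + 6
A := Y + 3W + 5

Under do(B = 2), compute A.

2

The intervention breaks the incoming arrows to B: B := |W - X| no longer applies, and B = 2.
Y = 2B - 1  [with B=2]  = 3
A = Y + 3W + 5  [with Y=3, W=-2]  = 2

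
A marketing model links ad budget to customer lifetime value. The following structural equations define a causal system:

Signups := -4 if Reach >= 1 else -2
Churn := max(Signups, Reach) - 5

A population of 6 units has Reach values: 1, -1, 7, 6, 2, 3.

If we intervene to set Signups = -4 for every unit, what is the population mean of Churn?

do(Signups=-4) breaks Signups's dependence on Reach. With Signups=-4 fixed, Churn across the units is -4, -6, 2, 1, -3, -2, mean -2.

-2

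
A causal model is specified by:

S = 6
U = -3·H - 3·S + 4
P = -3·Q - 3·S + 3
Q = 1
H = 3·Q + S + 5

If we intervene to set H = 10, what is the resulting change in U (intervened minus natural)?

do(H=10) replaces the equation H = 3·Q + S + 5 with the constant H = 10.
U = -3·H - 3·S + 4  [with H=10, S=6]  = -44
Without intervention: H = 3·Q + S + 5  [with Q=1, S=6]  = 14; U = -3·H - 3·S + 4  [with H=14, S=6]  = -56.
Change = -44 − (-56) = 12.

12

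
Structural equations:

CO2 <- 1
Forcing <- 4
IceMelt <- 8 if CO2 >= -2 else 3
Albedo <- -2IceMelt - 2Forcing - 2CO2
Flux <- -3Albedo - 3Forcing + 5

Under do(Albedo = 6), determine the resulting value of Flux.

Intervening sets Albedo = 6 and removes its equation (Albedo <- -2IceMelt - 2Forcing - 2CO2).
Flux = -3Albedo - 3Forcing + 5  [with Albedo=6, Forcing=4]  = -25

-25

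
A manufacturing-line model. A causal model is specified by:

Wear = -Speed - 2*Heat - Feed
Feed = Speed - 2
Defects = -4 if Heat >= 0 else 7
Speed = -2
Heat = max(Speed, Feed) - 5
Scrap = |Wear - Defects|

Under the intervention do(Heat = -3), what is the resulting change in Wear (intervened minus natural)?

-8

The intervention breaks the incoming arrows to Heat: Heat = max(Speed, Feed) - 5 no longer applies, and Heat = -3.
Feed = Speed - 2  [with Speed=-2]  = -4
Wear = -Speed - 2*Heat - Feed  [with Speed=-2, Heat=-3, Feed=-4]  = 12
Without intervention: Feed = Speed - 2  [with Speed=-2]  = -4; Heat = max(Speed, Feed) - 5  [with Speed=-2, Feed=-4]  = -7; Wear = -Speed - 2*Heat - Feed  [with Speed=-2, Heat=-7, Feed=-4]  = 20.
Change = 12 − 20 = -8.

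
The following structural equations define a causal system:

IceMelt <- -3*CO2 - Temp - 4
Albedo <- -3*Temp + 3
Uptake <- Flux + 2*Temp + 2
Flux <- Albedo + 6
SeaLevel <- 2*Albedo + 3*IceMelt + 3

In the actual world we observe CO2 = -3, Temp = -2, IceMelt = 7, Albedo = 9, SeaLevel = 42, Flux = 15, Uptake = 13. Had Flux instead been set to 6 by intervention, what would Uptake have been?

4

Intervening sets Flux = 6 and removes its equation (Flux <- Albedo + 6).
Uptake = Flux + 2*Temp + 2  [with Flux=6, Temp=-2]  = 4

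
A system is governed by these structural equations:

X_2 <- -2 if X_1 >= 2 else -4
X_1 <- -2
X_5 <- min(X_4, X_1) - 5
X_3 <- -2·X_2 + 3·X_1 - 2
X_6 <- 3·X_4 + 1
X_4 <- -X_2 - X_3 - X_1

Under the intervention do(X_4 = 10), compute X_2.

The intervention breaks the incoming arrows to X_4: X_4 <- -X_2 - X_3 - X_1 no longer applies, and X_4 = 10.
Since X_2 is not a descendant of the intervened variable, it is unaffected.
X_2 = -2 if X_1 >= 2 else -4  [with X_1=-2]  = -4

-4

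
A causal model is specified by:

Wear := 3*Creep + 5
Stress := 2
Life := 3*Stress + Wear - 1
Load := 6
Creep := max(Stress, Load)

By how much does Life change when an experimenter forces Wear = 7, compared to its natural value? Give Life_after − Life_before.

Intervening sets Wear = 7 and removes its equation (Wear := 3*Creep + 5).
Life = 3*Stress + Wear - 1  [with Stress=2, Wear=7]  = 12
Without intervention: Creep = max(Stress, Load)  [with Stress=2, Load=6]  = 6; Wear = 3*Creep + 5  [with Creep=6]  = 23; Life = 3*Stress + Wear - 1  [with Stress=2, Wear=23]  = 28.
Change = 12 − 28 = -16.

-16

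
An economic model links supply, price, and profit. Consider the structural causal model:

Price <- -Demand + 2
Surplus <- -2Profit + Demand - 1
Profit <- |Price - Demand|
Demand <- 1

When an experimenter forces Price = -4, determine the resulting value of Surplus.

-10

Under do(Price=-4), the mechanism Price <- -Demand + 2 is discarded; Price is fixed at -4.
Profit = |Price - Demand|  [with Price=-4, Demand=1]  = 5
Surplus = -2Profit + Demand - 1  [with Profit=5, Demand=1]  = -10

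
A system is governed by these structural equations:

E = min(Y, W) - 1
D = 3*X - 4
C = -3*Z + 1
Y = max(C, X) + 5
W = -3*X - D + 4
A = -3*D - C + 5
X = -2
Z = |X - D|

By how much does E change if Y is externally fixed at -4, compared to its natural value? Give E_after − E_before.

Intervening sets Y = -4 and removes its equation (Y = max(C, X) + 5).
D = 3*X - 4  [with X=-2]  = -10
W = -3*X - D + 4  [with X=-2, D=-10]  = 20
E = min(Y, W) - 1  [with Y=-4, W=20]  = -5
Without intervention: D = 3*X - 4  [with X=-2]  = -10; Z = |X - D|  [with X=-2, D=-10]  = 8; C = -3*Z + 1  [with Z=8]  = -23; W = -3*X - D + 4  [with X=-2, D=-10]  = 20; Y = max(C, X) + 5  [with C=-23, X=-2]  = 3; E = min(Y, W) - 1  [with Y=3, W=20]  = 2.
Change = -5 − 2 = -7.

-7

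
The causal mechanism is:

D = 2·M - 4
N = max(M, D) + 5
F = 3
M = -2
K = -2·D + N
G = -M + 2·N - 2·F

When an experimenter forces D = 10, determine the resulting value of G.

26

do(D=10) replaces the equation D = 2·M - 4 with the constant D = 10.
N = max(M, D) + 5  [with M=-2, D=10]  = 15
G = -M + 2·N - 2·F  [with M=-2, N=15, F=3]  = 26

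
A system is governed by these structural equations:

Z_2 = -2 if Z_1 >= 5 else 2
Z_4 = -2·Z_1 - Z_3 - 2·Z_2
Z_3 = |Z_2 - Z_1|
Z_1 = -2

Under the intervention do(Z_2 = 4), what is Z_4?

-10

Under do(Z_2=4), the mechanism Z_2 = -2 if Z_1 >= 5 else 2 is discarded; Z_2 is fixed at 4.
Z_3 = |Z_2 - Z_1|  [with Z_2=4, Z_1=-2]  = 6
Z_4 = -2·Z_1 - Z_3 - 2·Z_2  [with Z_1=-2, Z_3=6, Z_2=4]  = -10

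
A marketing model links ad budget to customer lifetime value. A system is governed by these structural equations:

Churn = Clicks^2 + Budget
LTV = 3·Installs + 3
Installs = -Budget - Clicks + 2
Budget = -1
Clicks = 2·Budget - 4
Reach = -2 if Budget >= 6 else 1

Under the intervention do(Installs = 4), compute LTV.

Under do(Installs=4), the mechanism Installs = -Budget - Clicks + 2 is discarded; Installs is fixed at 4.
LTV = 3·Installs + 3  [with Installs=4]  = 15

15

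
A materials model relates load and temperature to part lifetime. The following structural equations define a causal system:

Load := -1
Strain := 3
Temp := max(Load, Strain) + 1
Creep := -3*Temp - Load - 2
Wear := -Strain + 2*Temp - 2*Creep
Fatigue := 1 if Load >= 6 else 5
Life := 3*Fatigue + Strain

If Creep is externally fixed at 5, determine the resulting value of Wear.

-5

Intervening sets Creep = 5 and removes its equation (Creep := -3*Temp - Load - 2).
Temp = max(Load, Strain) + 1  [with Load=-1, Strain=3]  = 4
Wear = -Strain + 2*Temp - 2*Creep  [with Strain=3, Temp=4, Creep=5]  = -5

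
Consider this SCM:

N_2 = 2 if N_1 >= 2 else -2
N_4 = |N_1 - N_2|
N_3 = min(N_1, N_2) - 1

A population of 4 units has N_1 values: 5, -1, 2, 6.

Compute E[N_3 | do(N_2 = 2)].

do(N_2=2) breaks N_2's dependence on N_1. With N_2=2 fixed, N_3 across the units is 1, -2, 1, 1, mean 0.25.

0.25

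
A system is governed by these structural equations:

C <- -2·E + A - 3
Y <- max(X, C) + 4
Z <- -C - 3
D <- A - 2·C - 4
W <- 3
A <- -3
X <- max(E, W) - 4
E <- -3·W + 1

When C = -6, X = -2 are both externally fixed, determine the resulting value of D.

The joint intervention fixes C = -6, X = -2, removing each variable's own equation.
D = A - 2·C - 4  [with A=-3, C=-6]  = 5

5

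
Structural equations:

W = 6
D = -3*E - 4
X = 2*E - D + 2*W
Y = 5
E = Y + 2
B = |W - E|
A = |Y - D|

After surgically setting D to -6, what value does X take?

32

Intervening sets D = -6 and removes its equation (D = -3*E - 4).
E = Y + 2  [with Y=5]  = 7
X = 2*E - D + 2*W  [with E=7, D=-6, W=6]  = 32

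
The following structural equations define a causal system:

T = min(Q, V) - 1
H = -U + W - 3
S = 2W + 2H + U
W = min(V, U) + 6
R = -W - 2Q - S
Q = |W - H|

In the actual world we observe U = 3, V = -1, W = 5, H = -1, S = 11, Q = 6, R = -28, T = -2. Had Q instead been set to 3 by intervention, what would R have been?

-22

Intervening sets Q = 3 and removes its equation (Q = |W - H|).
W = min(V, U) + 6  [with V=-1, U=3]  = 5
H = -U + W - 3  [with U=3, W=5]  = -1
S = 2W + 2H + U  [with W=5, H=-1, U=3]  = 11
R = -W - 2Q - S  [with W=5, Q=3, S=11]  = -22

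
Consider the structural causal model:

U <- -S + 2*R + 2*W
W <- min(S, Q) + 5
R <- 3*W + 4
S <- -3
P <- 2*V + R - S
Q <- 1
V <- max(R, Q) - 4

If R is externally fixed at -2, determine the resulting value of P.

The intervention breaks the incoming arrows to R: R <- 3*W + 4 no longer applies, and R = -2.
V = max(R, Q) - 4  [with R=-2, Q=1]  = -3
P = 2*V + R - S  [with V=-3, R=-2, S=-3]  = -5

-5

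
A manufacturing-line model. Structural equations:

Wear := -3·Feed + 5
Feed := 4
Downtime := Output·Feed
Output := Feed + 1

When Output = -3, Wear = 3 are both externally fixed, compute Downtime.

-12

The joint intervention fixes Output = -3, Wear = 3, removing each variable's own equation.
Downtime = Output·Feed  [with Output=-3, Feed=4]  = -12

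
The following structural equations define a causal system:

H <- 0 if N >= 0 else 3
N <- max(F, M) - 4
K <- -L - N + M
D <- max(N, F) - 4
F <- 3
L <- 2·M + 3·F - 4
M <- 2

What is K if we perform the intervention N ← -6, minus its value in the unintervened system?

Under do(N=-6), the mechanism N <- max(F, M) - 4 is discarded; N is fixed at -6.
L = 2·M + 3·F - 4  [with M=2, F=3]  = 9
K = -L - N + M  [with L=9, N=-6, M=2]  = -1
Without intervention: L = 2·M + 3·F - 4  [with M=2, F=3]  = 9; N = max(F, M) - 4  [with F=3, M=2]  = -1; K = -L - N + M  [with L=9, N=-1, M=2]  = -6.
Change = -1 − (-6) = 5.

5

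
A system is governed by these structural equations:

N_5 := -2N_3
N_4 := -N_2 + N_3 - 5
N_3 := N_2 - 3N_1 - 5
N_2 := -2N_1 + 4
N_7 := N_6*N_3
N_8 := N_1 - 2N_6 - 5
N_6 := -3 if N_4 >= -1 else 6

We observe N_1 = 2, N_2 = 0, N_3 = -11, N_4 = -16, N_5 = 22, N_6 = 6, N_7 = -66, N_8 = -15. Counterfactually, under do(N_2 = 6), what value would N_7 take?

Under do(N_2=6), the mechanism N_2 := -2N_1 + 4 is discarded; N_2 is fixed at 6.
N_3 = N_2 - 3N_1 - 5  [with N_2=6, N_1=2]  = -5
N_4 = -N_2 + N_3 - 5  [with N_2=6, N_3=-5]  = -16
N_6 = -3 if N_4 >= -1 else 6  [with N_4=-16]  = 6
N_7 = N_6*N_3  [with N_6=6, N_3=-5]  = -30

-30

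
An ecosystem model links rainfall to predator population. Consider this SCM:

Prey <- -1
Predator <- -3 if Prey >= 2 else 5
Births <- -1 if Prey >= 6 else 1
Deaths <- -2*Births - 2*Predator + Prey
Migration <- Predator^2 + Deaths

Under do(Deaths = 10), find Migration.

Intervening sets Deaths = 10 and removes its equation (Deaths <- -2*Births - 2*Predator + Prey).
Predator = -3 if Prey >= 2 else 5  [with Prey=-1]  = 5
Migration = Predator^2 + Deaths  [with Predator=5, Deaths=10]  = 35

35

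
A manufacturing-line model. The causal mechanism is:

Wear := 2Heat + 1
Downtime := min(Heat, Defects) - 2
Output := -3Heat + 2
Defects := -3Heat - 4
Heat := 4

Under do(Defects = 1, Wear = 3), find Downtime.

-1

Setting Defects = 1, Wear = 3 by intervention discards those variables' equations.
Downtime = min(Heat, Defects) - 2  [with Heat=4, Defects=1]  = -1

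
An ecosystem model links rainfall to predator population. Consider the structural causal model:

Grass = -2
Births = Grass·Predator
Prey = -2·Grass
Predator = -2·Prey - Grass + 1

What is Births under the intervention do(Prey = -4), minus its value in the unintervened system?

-32

Under do(Prey=-4), the mechanism Prey = -2·Grass is discarded; Prey is fixed at -4.
Predator = -2·Prey - Grass + 1  [with Prey=-4, Grass=-2]  = 11
Births = Grass·Predator  [with Grass=-2, Predator=11]  = -22
Without intervention: Prey = -2·Grass  [with Grass=-2]  = 4; Predator = -2·Prey - Grass + 1  [with Prey=4, Grass=-2]  = -5; Births = Grass·Predator  [with Grass=-2, Predator=-5]  = 10.
Change = -22 − 10 = -32.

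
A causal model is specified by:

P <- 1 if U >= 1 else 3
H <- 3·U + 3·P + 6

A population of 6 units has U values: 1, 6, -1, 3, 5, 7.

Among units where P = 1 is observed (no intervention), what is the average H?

Observing P=1 restricts to units where P's equation naturally yields 1: U ∈ {1, 6, 3, 5, 7}. In that subpopulation H = 12, 27, 18, 24, 30, mean 22.2.

22.2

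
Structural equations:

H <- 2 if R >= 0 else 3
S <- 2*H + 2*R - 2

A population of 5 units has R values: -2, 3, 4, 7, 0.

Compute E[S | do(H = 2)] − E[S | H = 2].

-2.2

The intervention sets H=2 in all 5 units regardless of R. Recomputing S per unit gives -2, 8, 10, 16, 2; average 6.8.
Observing H=2 restricts to units where H's equation naturally yields 2: R ∈ {3, 4, 7, 0}. In that subpopulation S = 8, 10, 16, 2, mean 9.
Difference = 6.8 − 9 = -2.2.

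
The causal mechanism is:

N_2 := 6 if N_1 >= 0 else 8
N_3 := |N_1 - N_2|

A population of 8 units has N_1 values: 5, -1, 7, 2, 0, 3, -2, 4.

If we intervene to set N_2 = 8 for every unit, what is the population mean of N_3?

5.75

The intervention sets N_2=8 in all 8 units regardless of N_1. Recomputing N_3 per unit gives 3, 9, 1, 6, 8, 5, 10, 4; average 5.75.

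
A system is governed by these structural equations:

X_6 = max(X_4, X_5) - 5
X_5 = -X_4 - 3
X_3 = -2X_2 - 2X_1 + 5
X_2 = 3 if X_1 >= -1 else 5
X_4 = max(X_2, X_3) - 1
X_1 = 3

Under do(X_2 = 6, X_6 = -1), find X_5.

Setting X_2 = 6, X_6 = -1 by intervention discards those variables' equations.
X_3 = -2X_2 - 2X_1 + 5  [with X_2=6, X_1=3]  = -13
X_4 = max(X_2, X_3) - 1  [with X_2=6, X_3=-13]  = 5
X_5 = -X_4 - 3  [with X_4=5]  = -8

-8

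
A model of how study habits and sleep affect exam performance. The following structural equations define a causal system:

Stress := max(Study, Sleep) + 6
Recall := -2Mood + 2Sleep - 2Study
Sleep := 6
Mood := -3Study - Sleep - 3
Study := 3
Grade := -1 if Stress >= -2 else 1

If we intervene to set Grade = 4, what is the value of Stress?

12

do(Grade=4) replaces the equation Grade := -1 if Stress >= -2 else 1 with the constant Grade = 4.
Stress is not downstream of the intervention, so its value is determined by the original equations.
Stress = max(Study, Sleep) + 6  [with Study=3, Sleep=6]  = 12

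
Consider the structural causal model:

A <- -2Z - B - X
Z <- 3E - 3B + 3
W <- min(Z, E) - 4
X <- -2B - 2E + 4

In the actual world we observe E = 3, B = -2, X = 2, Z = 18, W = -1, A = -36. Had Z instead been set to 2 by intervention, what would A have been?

-4

Under do(Z=2), the mechanism Z <- 3E - 3B + 3 is discarded; Z is fixed at 2.
X = -2B - 2E + 4  [with B=-2, E=3]  = 2
A = -2Z - B - X  [with Z=2, B=-2, X=2]  = -4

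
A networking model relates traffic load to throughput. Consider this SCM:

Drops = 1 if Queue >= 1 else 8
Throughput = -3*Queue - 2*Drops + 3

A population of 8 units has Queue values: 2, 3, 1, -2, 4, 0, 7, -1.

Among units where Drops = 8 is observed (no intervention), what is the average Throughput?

-10

E[Throughput|Drops=8] averages over only the 3 units with Drops=8 (Queue = -2, 0, -1): Throughput = -7, -13, -10, mean -10.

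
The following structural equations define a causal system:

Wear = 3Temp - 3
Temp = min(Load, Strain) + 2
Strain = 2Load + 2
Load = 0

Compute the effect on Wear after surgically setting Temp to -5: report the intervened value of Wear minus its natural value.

The intervention breaks the incoming arrows to Temp: Temp = min(Load, Strain) + 2 no longer applies, and Temp = -5.
Wear = 3Temp - 3  [with Temp=-5]  = -18
Without intervention: Strain = 2Load + 2  [with Load=0]  = 2; Temp = min(Load, Strain) + 2  [with Load=0, Strain=2]  = 2; Wear = 3Temp - 3  [with Temp=2]  = 3.
Change = -18 − 3 = -21.

-21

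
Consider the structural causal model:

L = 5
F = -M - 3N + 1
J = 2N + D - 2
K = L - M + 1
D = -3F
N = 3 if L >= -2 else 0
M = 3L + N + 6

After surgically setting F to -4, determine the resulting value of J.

Under do(F=-4), the mechanism F = -M - 3N + 1 is discarded; F is fixed at -4.
N = 3 if L >= -2 else 0  [with L=5]  = 3
D = -3F  [with F=-4]  = 12
J = 2N + D - 2  [with N=3, D=12]  = 16

16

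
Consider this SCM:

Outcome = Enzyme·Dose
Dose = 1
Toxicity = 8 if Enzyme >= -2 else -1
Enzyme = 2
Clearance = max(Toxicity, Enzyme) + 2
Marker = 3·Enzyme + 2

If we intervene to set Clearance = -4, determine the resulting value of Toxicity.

8

The intervention breaks the incoming arrows to Clearance: Clearance = max(Toxicity, Enzyme) + 2 no longer applies, and Clearance = -4.
Since Toxicity is not a descendant of the intervened variable, it is unaffected.
Toxicity = 8 if Enzyme >= -2 else -1  [with Enzyme=2]  = 8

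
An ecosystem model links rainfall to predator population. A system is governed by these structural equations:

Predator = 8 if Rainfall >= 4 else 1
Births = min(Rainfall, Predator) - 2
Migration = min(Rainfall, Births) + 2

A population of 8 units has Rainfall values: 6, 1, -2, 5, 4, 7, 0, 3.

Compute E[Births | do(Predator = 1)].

-1.5

do(Predator=1) breaks Predator's dependence on Rainfall. With Predator=1 fixed, Births across the units is -1, -1, -4, -1, -1, -1, -2, -1, mean -1.5.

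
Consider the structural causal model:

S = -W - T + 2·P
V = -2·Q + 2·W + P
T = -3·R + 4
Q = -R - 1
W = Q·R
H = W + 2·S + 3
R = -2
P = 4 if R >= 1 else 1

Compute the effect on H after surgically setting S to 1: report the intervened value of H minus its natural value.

do(S=1) replaces the equation S = -W - T + 2·P with the constant S = 1.
Q = -R - 1  [with R=-2]  = 1
W = Q·R  [with Q=1, R=-2]  = -2
H = W + 2·S + 3  [with W=-2, S=1]  = 3
Without intervention: Q = -R - 1  [with R=-2]  = 1; W = Q·R  [with Q=1, R=-2]  = -2; P = 4 if R >= 1 else 1  [with R=-2]  = 1; T = -3·R + 4  [with R=-2]  = 10; S = -W - T + 2·P  [with W=-2, T=10, P=1]  = -6; H = W + 2·S + 3  [with W=-2, S=-6]  = -11.
Change = 3 − (-11) = 14.

14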